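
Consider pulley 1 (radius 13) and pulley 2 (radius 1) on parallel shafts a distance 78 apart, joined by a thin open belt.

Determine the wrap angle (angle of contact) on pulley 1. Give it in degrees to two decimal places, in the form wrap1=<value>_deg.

open belt: β = asin((r2−r1)/C) = asin(-12/78) = -8.8499°
wrap1 = π − 2β = 197.6998°
wrap2 = π + 2β = 162.3002°

wrap1=197.70_deg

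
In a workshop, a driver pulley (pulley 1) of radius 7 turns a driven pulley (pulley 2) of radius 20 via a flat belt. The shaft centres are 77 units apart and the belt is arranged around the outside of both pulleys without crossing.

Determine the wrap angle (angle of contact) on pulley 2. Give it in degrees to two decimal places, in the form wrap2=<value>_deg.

open belt: β = asin((r2−r1)/C) = asin(13/77) = 9.7199°
wrap1 = π − 2β = 160.5603°
wrap2 = π + 2β = 199.4397°

wrap2=199.44_deg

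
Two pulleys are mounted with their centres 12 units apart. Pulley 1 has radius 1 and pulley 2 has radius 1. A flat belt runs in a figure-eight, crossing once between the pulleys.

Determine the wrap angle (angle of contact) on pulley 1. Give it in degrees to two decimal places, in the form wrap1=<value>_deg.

wrap1=199.19_deg

crossed belt: β = asin((r1+r2)/C) = asin(2/12) = 9.5941°
wrap1 = wrap2 = π + 2β = 199.1881°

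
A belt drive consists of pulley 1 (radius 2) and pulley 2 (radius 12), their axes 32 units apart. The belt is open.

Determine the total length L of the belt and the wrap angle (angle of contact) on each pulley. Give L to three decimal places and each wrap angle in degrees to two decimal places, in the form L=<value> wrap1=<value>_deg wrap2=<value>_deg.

open belt: β = asin((r2−r1)/C) = asin(10/32) = 18.2100°
wrap1 = π − 2β = 143.5801°
wrap2 = π + 2β = 216.4199°
tangent length = C·cosβ = 30.3974
L = r1·wrap1 + r2·wrap2 + 2·C·cosβ = 2·2.5059 + 12·3.7772 + 2·30.3974 = 111.1335

L=111.134 wrap1=143.58_deg wrap2=216.42_deg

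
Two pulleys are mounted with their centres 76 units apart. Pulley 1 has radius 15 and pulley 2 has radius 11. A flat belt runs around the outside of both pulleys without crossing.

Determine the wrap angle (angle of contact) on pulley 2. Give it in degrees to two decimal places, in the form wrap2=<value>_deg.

wrap2=173.97_deg

open belt: β = asin((r2−r1)/C) = asin(-4/76) = -3.0170°
wrap1 = π − 2β = 186.0339°
wrap2 = π + 2β = 173.9661°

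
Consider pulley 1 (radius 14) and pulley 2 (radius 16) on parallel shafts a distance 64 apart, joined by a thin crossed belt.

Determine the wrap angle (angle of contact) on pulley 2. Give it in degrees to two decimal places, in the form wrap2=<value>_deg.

crossed belt: β = asin((r1+r2)/C) = asin(30/64) = 27.9532°
wrap1 = wrap2 = π + 2β = 235.9064°

wrap2=235.91_deg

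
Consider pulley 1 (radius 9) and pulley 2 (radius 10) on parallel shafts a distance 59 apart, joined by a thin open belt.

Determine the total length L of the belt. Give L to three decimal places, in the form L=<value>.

L=177.707

open belt: β = asin((r2−r1)/C) = asin(1/59) = 0.9712°
wrap1 = π − 2β = 178.0577°
wrap2 = π + 2β = 181.9423°
tangent length = C·cosβ = 58.9915
L = r1·wrap1 + r2·wrap2 + 2·C·cosβ = 9·3.1077 + 10·3.1755 + 2·58.9915 = 177.7072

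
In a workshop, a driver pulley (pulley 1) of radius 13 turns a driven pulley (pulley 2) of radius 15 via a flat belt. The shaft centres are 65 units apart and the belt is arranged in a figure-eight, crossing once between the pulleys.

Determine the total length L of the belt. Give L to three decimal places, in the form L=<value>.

crossed belt: β = asin((r1+r2)/C) = asin(28/65) = 25.5164°
wrap1 = wrap2 = π + 2β = 231.0328°
tangent length = C·cosβ = 58.6600
L = (r1+r2)·wrap + 2·C·cosβ = 28·4.0323 + 2·58.6600 = 230.2240

L=230.224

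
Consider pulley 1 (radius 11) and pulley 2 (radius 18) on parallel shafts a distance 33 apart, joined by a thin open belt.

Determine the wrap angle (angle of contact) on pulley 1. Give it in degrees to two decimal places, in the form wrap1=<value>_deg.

open belt: β = asin((r2−r1)/C) = asin(7/33) = 12.2467°
wrap1 = π − 2β = 155.5066°
wrap2 = π + 2β = 204.4934°

wrap1=155.51_deg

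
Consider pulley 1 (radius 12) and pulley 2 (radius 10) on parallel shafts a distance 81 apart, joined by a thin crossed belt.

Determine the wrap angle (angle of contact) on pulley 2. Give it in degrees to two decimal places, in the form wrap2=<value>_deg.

crossed belt: β = asin((r1+r2)/C) = asin(22/81) = 15.7598°
wrap1 = wrap2 = π + 2β = 211.5196°

wrap2=211.52_deg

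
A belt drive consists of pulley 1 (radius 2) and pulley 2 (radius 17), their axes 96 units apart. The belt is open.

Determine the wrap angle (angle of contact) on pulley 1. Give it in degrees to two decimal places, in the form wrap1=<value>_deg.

wrap1=162.02_deg

open belt: β = asin((r2−r1)/C) = asin(15/96) = 8.9893°
wrap1 = π − 2β = 162.0214°
wrap2 = π + 2β = 197.9786°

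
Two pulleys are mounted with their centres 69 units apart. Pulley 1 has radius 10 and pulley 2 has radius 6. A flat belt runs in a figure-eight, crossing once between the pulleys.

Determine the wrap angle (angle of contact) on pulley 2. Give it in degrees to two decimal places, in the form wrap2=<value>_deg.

crossed belt: β = asin((r1+r2)/C) = asin(16/69) = 13.4080°
wrap1 = wrap2 = π + 2β = 206.8160°

wrap2=206.82_deg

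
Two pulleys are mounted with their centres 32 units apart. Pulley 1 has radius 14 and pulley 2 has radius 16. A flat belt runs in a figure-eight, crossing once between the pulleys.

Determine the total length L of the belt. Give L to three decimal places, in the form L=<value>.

crossed belt: β = asin((r1+r2)/C) = asin(30/32) = 69.6359°
wrap1 = wrap2 = π + 2β = 319.2717°
tangent length = C·cosβ = 11.1355
L = (r1+r2)·wrap + 2·C·cosβ = 30·5.5723 + 2·11.1355 = 189.4413

L=189.441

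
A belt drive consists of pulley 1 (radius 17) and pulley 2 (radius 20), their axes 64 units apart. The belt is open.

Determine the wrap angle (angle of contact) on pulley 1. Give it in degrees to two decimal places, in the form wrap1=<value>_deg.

open belt: β = asin((r2−r1)/C) = asin(3/64) = 2.6867°
wrap1 = π − 2β = 174.6266°
wrap2 = π + 2β = 185.3734°

wrap1=174.63_deg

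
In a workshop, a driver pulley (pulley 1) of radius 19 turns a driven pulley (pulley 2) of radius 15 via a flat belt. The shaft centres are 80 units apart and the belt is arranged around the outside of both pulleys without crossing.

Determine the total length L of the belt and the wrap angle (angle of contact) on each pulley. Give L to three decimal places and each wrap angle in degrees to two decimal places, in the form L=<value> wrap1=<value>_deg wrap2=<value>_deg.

open belt: β = asin((r2−r1)/C) = asin(-4/80) = -2.8660°
wrap1 = π − 2β = 185.7320°
wrap2 = π + 2β = 174.2680°
tangent length = C·cosβ = 79.8999
L = r1·wrap1 + r2·wrap2 + 2·C·cosβ = 19·3.2416 + 15·3.0416 + 2·79.8999 = 267.0142

L=267.014 wrap1=185.73_deg wrap2=174.27_deg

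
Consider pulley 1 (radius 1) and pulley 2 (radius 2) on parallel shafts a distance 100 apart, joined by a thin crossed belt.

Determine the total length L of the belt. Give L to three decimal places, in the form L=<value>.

crossed belt: β = asin((r1+r2)/C) = asin(3/100) = 1.7191°
wrap1 = wrap2 = π + 2β = 183.4383°
tangent length = C·cosβ = 99.9550
L = (r1+r2)·wrap + 2·C·cosβ = 3·3.2016 + 2·99.9550 = 209.5148

L=209.515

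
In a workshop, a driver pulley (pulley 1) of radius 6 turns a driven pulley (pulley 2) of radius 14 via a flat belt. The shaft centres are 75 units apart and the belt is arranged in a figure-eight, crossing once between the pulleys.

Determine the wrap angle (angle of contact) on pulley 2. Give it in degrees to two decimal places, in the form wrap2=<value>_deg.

crossed belt: β = asin((r1+r2)/C) = asin(20/75) = 15.4660°
wrap1 = wrap2 = π + 2β = 210.9320°

wrap2=210.93_deg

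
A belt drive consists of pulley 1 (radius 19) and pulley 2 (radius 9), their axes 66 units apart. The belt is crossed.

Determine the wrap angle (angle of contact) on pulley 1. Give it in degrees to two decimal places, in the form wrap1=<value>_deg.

crossed belt: β = asin((r1+r2)/C) = asin(28/66) = 25.1027°
wrap1 = wrap2 = π + 2β = 230.2054°

wrap1=230.21_deg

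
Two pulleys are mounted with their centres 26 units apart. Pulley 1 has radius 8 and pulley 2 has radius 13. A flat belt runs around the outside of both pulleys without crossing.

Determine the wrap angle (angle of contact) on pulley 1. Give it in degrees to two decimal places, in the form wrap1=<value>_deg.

wrap1=157.83_deg

open belt: β = asin((r2−r1)/C) = asin(5/26) = 11.0875°
wrap1 = π − 2β = 157.8250°
wrap2 = π + 2β = 202.1750°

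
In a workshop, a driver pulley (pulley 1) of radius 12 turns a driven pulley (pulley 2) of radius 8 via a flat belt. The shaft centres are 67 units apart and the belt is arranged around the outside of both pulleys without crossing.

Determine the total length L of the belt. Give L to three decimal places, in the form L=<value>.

L=197.071

open belt: β = asin((r2−r1)/C) = asin(-4/67) = -3.4227°
wrap1 = π − 2β = 186.8454°
wrap2 = π + 2β = 173.1546°
tangent length = C·cosβ = 66.8805
L = r1·wrap1 + r2·wrap2 + 2·C·cosβ = 12·3.2611 + 8·3.0221 + 2·66.8805 = 197.0707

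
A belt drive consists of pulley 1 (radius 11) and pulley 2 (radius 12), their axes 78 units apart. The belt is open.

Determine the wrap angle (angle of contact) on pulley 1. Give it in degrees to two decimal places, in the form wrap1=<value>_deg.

open belt: β = asin((r2−r1)/C) = asin(1/78) = 0.7346°
wrap1 = π − 2β = 178.5308°
wrap2 = π + 2β = 181.4692°

wrap1=178.53_deg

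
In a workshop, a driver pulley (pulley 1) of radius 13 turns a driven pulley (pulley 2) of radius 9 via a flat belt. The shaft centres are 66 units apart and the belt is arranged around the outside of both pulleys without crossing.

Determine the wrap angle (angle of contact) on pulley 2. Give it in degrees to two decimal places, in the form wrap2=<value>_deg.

wrap2=173.05_deg

open belt: β = asin((r2−r1)/C) = asin(-4/66) = -3.4746°
wrap1 = π − 2β = 186.9492°
wrap2 = π + 2β = 173.0508°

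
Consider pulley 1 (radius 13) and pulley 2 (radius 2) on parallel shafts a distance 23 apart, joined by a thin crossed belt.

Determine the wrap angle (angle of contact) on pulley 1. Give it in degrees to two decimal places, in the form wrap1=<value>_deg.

crossed belt: β = asin((r1+r2)/C) = asin(15/23) = 40.7057°
wrap1 = wrap2 = π + 2β = 261.4114°

wrap1=261.41_deg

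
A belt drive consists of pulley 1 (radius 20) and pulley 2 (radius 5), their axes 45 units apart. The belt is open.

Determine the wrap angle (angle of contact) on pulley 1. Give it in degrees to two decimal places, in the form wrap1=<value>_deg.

open belt: β = asin((r2−r1)/C) = asin(-15/45) = -19.4712°
wrap1 = π − 2β = 218.9424°
wrap2 = π + 2β = 141.0576°

wrap1=218.94_deg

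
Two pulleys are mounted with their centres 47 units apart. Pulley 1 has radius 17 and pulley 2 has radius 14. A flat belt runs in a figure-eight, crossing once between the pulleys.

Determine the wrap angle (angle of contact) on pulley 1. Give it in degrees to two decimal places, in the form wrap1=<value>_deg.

wrap1=262.53_deg

crossed belt: β = asin((r1+r2)/C) = asin(31/47) = 41.2674°
wrap1 = wrap2 = π + 2β = 262.5349°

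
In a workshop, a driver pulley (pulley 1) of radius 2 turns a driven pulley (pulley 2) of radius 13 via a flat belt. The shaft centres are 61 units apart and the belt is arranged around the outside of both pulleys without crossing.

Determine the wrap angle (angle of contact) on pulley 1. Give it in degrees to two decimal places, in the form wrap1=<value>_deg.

open belt: β = asin((r2−r1)/C) = asin(11/61) = 10.3889°
wrap1 = π − 2β = 159.2223°
wrap2 = π + 2β = 200.7777°

wrap1=159.22_deg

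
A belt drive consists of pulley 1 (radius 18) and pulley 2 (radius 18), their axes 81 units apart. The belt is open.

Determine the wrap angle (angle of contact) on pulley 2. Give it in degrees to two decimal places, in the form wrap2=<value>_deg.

wrap2=180.00_deg

open belt: β = asin((r2−r1)/C) = asin(0/81) = 0.0000°
wrap1 = π − 2β = 180.0000°
wrap2 = π + 2β = 180.0000°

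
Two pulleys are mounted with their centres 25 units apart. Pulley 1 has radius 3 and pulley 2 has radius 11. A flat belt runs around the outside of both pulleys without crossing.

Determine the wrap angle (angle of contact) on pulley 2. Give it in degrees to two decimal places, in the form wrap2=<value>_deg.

wrap2=217.33_deg

open belt: β = asin((r2−r1)/C) = asin(8/25) = 18.6629°
wrap1 = π − 2β = 142.6742°
wrap2 = π + 2β = 217.3258°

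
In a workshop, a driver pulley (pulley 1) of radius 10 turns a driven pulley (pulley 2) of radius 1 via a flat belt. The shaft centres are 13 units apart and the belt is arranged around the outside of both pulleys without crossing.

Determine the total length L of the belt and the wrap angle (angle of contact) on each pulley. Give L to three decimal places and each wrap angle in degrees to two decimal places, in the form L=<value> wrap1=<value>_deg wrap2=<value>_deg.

L=67.083 wrap1=267.63_deg wrap2=92.37_deg

open belt: β = asin((r2−r1)/C) = asin(-9/13) = -43.8131°
wrap1 = π − 2β = 267.6261°
wrap2 = π + 2β = 92.3739°
tangent length = C·cosβ = 9.3808
L = r1·wrap1 + r2·wrap2 + 2·C·cosβ = 10·4.6710 + 1·1.6122 + 2·9.3808 = 67.0835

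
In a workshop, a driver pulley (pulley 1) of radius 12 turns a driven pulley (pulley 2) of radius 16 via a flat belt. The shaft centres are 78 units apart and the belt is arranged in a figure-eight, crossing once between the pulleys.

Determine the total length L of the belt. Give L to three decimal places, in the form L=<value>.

L=254.128

crossed belt: β = asin((r1+r2)/C) = asin(28/78) = 21.0372°
wrap1 = wrap2 = π + 2β = 222.0744°
tangent length = C·cosβ = 72.8011
L = (r1+r2)·wrap + 2·C·cosβ = 28·3.8759 + 2·72.8011 = 254.1282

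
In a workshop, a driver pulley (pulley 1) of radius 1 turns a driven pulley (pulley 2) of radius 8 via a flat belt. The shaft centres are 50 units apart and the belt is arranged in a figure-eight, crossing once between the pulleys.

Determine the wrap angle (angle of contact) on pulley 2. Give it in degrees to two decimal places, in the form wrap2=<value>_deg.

wrap2=200.74_deg

crossed belt: β = asin((r1+r2)/C) = asin(9/50) = 10.3698°
wrap1 = wrap2 = π + 2β = 200.7395°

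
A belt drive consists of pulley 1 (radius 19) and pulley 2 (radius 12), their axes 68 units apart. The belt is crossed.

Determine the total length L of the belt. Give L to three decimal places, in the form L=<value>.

L=247.783

crossed belt: β = asin((r1+r2)/C) = asin(31/68) = 27.1217°
wrap1 = wrap2 = π + 2β = 234.2434°
tangent length = C·cosβ = 60.5227
L = (r1+r2)·wrap + 2·C·cosβ = 31·4.0883 + 2·60.5227 = 247.7833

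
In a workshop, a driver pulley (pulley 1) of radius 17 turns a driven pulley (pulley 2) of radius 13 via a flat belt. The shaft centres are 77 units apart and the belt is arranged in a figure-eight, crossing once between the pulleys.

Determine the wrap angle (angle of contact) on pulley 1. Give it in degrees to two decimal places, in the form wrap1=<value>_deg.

wrap1=225.86_deg

crossed belt: β = asin((r1+r2)/C) = asin(30/77) = 22.9303°
wrap1 = wrap2 = π + 2β = 225.8605°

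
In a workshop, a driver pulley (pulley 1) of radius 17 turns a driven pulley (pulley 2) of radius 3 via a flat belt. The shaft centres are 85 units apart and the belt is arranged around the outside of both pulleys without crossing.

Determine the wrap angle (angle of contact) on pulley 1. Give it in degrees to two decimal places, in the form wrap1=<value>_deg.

open belt: β = asin((r2−r1)/C) = asin(-14/85) = -9.4801°
wrap1 = π − 2β = 198.9603°
wrap2 = π + 2β = 161.0397°

wrap1=198.96_deg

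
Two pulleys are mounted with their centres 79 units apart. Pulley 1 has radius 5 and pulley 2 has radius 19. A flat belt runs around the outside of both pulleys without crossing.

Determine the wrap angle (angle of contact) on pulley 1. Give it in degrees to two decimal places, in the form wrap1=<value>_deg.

wrap1=159.58_deg

open belt: β = asin((r2−r1)/C) = asin(14/79) = 10.2076°
wrap1 = π − 2β = 159.5848°
wrap2 = π + 2β = 200.4152°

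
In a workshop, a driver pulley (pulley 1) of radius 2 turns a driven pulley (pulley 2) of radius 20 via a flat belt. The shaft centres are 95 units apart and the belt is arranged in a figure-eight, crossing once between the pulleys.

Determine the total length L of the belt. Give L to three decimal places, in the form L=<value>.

crossed belt: β = asin((r1+r2)/C) = asin(22/95) = 13.3900°
wrap1 = wrap2 = π + 2β = 206.7801°
tangent length = C·cosβ = 92.4175
L = (r1+r2)·wrap + 2·C·cosβ = 22·3.6090 + 2·92.4175 = 264.2329

L=264.233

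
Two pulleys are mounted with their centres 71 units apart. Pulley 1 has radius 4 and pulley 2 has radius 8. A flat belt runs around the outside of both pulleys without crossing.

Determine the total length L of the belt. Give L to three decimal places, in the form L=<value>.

L=179.925

open belt: β = asin((r2−r1)/C) = asin(4/71) = 3.2296°
wrap1 = π − 2β = 173.5407°
wrap2 = π + 2β = 186.4593°
tangent length = C·cosβ = 70.8872
L = r1·wrap1 + r2·wrap2 + 2·C·cosβ = 4·3.0289 + 8·3.2543 + 2·70.8872 = 179.9245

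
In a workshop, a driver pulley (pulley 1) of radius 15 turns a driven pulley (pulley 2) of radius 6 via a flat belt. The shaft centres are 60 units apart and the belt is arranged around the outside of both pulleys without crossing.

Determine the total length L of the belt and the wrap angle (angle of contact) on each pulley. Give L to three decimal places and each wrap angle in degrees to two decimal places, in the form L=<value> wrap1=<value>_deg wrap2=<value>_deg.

L=187.326 wrap1=197.25_deg wrap2=162.75_deg

open belt: β = asin((r2−r1)/C) = asin(-9/60) = -8.6269°
wrap1 = π − 2β = 197.2539°
wrap2 = π + 2β = 162.7461°
tangent length = C·cosβ = 59.3212
L = r1·wrap1 + r2·wrap2 + 2·C·cosβ = 15·3.4427 + 6·2.8405 + 2·59.3212 = 187.3260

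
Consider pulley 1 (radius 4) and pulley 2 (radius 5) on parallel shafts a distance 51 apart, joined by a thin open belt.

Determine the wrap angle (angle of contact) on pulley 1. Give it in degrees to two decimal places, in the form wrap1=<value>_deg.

wrap1=177.75_deg

open belt: β = asin((r2−r1)/C) = asin(1/51) = 1.1235°
wrap1 = π − 2β = 177.7530°
wrap2 = π + 2β = 182.2470°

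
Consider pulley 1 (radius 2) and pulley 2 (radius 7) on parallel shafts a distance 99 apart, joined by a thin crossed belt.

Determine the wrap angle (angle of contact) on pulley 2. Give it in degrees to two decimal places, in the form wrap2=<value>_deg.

wrap2=190.43_deg

crossed belt: β = asin((r1+r2)/C) = asin(9/99) = 5.2159°
wrap1 = wrap2 = π + 2β = 190.4318°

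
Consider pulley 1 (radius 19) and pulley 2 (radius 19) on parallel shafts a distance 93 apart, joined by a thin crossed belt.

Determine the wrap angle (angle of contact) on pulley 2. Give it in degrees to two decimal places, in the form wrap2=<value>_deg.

wrap2=228.23_deg

crossed belt: β = asin((r1+r2)/C) = asin(38/93) = 24.1171°
wrap1 = wrap2 = π + 2β = 228.2341°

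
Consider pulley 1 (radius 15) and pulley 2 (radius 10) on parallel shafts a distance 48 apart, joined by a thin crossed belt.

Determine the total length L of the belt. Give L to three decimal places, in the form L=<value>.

crossed belt: β = asin((r1+r2)/C) = asin(25/48) = 31.3882°
wrap1 = wrap2 = π + 2β = 242.7763°
tangent length = C·cosβ = 40.9756
L = (r1+r2)·wrap + 2·C·cosβ = 25·4.2372 + 2·40.9756 = 187.8824

L=187.882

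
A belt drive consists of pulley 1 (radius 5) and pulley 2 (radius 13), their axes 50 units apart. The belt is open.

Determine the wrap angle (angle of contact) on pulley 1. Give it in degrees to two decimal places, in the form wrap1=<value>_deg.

wrap1=161.59_deg

open belt: β = asin((r2−r1)/C) = asin(8/50) = 9.2069°
wrap1 = π − 2β = 161.5862°
wrap2 = π + 2β = 198.4138°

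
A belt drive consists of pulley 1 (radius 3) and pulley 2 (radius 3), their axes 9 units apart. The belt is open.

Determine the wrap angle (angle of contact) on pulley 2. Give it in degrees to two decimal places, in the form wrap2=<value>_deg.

open belt: β = asin((r2−r1)/C) = asin(0/9) = 0.0000°
wrap1 = π − 2β = 180.0000°
wrap2 = π + 2β = 180.0000°

wrap2=180.00_deg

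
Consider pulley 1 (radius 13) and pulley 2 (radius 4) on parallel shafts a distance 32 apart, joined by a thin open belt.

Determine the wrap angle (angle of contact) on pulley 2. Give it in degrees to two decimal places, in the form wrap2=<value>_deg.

wrap2=147.33_deg

open belt: β = asin((r2−r1)/C) = asin(-9/32) = -16.3348°
wrap1 = π − 2β = 212.6696°
wrap2 = π + 2β = 147.3304°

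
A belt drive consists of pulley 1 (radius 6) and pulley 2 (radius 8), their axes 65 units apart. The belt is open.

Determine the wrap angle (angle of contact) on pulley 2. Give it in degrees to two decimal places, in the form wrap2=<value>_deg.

open belt: β = asin((r2−r1)/C) = asin(2/65) = 1.7632°
wrap1 = π − 2β = 176.4735°
wrap2 = π + 2β = 183.5265°

wrap2=183.53_deg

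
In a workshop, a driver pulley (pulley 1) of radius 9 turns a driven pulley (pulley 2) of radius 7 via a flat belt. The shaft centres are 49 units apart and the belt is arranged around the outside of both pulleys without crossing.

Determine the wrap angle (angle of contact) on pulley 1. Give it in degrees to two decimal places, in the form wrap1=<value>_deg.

wrap1=184.68_deg

open belt: β = asin((r2−r1)/C) = asin(-2/49) = -2.3393°
wrap1 = π − 2β = 184.6785°
wrap2 = π + 2β = 175.3215°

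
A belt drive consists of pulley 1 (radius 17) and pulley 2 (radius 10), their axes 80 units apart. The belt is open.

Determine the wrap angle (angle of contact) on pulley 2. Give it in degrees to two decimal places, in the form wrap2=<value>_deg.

wrap2=169.96_deg

open belt: β = asin((r2−r1)/C) = asin(-7/80) = -5.0198°
wrap1 = π − 2β = 190.0396°
wrap2 = π + 2β = 169.9604°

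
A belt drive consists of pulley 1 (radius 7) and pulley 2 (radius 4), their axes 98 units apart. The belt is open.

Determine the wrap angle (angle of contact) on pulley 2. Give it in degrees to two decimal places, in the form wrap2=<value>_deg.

open belt: β = asin((r2−r1)/C) = asin(-3/98) = -1.7542°
wrap1 = π − 2β = 183.5085°
wrap2 = π + 2β = 176.4915°

wrap2=176.49_deg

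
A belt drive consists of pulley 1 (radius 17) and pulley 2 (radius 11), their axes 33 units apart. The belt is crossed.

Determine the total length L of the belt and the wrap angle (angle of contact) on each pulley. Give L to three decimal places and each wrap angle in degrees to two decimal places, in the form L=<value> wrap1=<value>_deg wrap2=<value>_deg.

crossed belt: β = asin((r1+r2)/C) = asin(28/33) = 58.0473°
wrap1 = wrap2 = π + 2β = 296.0945°
tangent length = C·cosβ = 17.4642
L = (r1+r2)·wrap + 2·C·cosβ = 28·5.1678 + 2·17.4642 = 179.6276

L=179.628 wrap1=296.09_deg wrap2=296.09_deg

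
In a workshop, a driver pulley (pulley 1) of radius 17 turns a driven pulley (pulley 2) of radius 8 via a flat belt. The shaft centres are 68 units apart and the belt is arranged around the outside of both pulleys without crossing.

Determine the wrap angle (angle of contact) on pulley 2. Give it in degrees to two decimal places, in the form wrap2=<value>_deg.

open belt: β = asin((r2−r1)/C) = asin(-9/68) = -7.6056°
wrap1 = π − 2β = 195.2112°
wrap2 = π + 2β = 164.7888°

wrap2=164.79_deg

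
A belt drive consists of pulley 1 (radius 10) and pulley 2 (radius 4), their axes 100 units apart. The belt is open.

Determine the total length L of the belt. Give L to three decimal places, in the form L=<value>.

L=244.342

open belt: β = asin((r2−r1)/C) = asin(-6/100) = -3.4398°
wrap1 = π − 2β = 186.8796°
wrap2 = π + 2β = 173.1204°
tangent length = C·cosβ = 99.8198
L = r1·wrap1 + r2·wrap2 + 2·C·cosβ = 10·3.2617 + 4·3.0215 + 2·99.8198 = 244.3424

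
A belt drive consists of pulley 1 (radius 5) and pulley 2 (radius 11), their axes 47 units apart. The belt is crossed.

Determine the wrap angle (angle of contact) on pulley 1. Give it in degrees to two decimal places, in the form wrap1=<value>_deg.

wrap1=219.81_deg

crossed belt: β = asin((r1+r2)/C) = asin(16/47) = 19.9028°
wrap1 = wrap2 = π + 2β = 219.8056°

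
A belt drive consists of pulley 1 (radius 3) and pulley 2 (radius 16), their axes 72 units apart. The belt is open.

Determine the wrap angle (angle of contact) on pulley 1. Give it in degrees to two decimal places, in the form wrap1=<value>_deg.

wrap1=159.20_deg

open belt: β = asin((r2−r1)/C) = asin(13/72) = 10.4021°
wrap1 = π − 2β = 159.1958°
wrap2 = π + 2β = 200.8042°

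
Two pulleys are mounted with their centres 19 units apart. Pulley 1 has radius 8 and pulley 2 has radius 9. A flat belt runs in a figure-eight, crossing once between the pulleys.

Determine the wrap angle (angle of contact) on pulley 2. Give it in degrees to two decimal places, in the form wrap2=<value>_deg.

wrap2=306.95_deg

crossed belt: β = asin((r1+r2)/C) = asin(17/19) = 63.4746°
wrap1 = wrap2 = π + 2β = 306.9493°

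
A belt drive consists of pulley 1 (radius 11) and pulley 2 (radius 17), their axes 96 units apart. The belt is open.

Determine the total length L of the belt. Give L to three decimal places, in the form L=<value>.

L=280.340

open belt: β = asin((r2−r1)/C) = asin(6/96) = 3.5833°
wrap1 = π − 2β = 172.8334°
wrap2 = π + 2β = 187.1666°
tangent length = C·cosβ = 95.8123
L = r1·wrap1 + r2·wrap2 + 2·C·cosβ = 11·3.0165 + 17·3.2667 + 2·95.8123 = 280.3397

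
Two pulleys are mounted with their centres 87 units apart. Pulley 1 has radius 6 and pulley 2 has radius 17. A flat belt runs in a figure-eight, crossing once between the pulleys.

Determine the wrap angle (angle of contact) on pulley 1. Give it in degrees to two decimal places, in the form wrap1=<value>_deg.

crossed belt: β = asin((r1+r2)/C) = asin(23/87) = 15.3294°
wrap1 = wrap2 = π + 2β = 210.6588°

wrap1=210.66_deg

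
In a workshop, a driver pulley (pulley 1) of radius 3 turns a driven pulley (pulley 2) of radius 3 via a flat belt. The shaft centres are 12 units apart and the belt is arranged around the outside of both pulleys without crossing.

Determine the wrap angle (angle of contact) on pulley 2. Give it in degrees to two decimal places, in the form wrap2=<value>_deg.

wrap2=180.00_deg

open belt: β = asin((r2−r1)/C) = asin(0/12) = 0.0000°
wrap1 = π − 2β = 180.0000°
wrap2 = π + 2β = 180.0000°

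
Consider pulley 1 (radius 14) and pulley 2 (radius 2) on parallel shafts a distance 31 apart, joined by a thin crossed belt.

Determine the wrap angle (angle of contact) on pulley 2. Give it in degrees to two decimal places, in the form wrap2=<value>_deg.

wrap2=242.15_deg

crossed belt: β = asin((r1+r2)/C) = asin(16/31) = 31.0730°
wrap1 = wrap2 = π + 2β = 242.1459°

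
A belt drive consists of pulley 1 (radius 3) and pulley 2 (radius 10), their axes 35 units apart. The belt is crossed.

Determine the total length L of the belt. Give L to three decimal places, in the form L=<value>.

crossed belt: β = asin((r1+r2)/C) = asin(13/35) = 21.8037°
wrap1 = wrap2 = π + 2β = 223.6075°
tangent length = C·cosβ = 32.4962
L = (r1+r2)·wrap + 2·C·cosβ = 13·3.9027 + 2·32.4962 = 115.7272

L=115.727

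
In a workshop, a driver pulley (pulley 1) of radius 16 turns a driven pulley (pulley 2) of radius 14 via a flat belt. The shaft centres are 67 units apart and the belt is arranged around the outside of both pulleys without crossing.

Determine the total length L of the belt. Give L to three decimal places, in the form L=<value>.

L=228.307

open belt: β = asin((r2−r1)/C) = asin(-2/67) = -1.7106°
wrap1 = π − 2β = 183.4212°
wrap2 = π + 2β = 176.5788°
tangent length = C·cosβ = 66.9701
L = r1·wrap1 + r2·wrap2 + 2·C·cosβ = 16·3.2013 + 14·3.0819 + 2·66.9701 = 228.3075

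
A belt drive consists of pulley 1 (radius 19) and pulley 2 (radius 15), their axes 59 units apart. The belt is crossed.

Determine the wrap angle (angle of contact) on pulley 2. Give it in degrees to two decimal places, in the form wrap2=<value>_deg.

wrap2=250.38_deg

crossed belt: β = asin((r1+r2)/C) = asin(34/59) = 35.1887°
wrap1 = wrap2 = π + 2β = 250.3774°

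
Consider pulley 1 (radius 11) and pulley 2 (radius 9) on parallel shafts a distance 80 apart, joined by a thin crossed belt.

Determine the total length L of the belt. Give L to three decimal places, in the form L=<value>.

crossed belt: β = asin((r1+r2)/C) = asin(20/80) = 14.4775°
wrap1 = wrap2 = π + 2β = 208.9550°
tangent length = C·cosβ = 77.4597
L = (r1+r2)·wrap + 2·C·cosβ = 20·3.6470 + 2·77.4597 = 227.8584

L=227.858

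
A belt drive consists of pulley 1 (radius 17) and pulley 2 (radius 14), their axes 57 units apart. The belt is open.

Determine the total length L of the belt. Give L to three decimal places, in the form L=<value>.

open belt: β = asin((r2−r1)/C) = asin(-3/57) = -3.0170°
wrap1 = π − 2β = 186.0339°
wrap2 = π + 2β = 173.9661°
tangent length = C·cosβ = 56.9210
L = r1·wrap1 + r2·wrap2 + 2·C·cosβ = 17·3.2469 + 14·3.0363 + 2·56.9210 = 211.5473

L=211.547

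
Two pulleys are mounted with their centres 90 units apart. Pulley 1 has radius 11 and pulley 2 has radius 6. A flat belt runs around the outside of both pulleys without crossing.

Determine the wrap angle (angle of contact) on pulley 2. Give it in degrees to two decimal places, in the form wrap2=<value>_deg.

wrap2=173.63_deg

open belt: β = asin((r2−r1)/C) = asin(-5/90) = -3.1847°
wrap1 = π − 2β = 186.3695°
wrap2 = π + 2β = 173.6305°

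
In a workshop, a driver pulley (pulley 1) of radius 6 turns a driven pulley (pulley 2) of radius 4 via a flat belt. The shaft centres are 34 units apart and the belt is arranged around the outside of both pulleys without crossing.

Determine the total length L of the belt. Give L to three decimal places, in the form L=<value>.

open belt: β = asin((r2−r1)/C) = asin(-2/34) = -3.3723°
wrap1 = π − 2β = 186.7446°
wrap2 = π + 2β = 173.2554°
tangent length = C·cosβ = 33.9411
L = r1·wrap1 + r2·wrap2 + 2·C·cosβ = 6·3.2593 + 4·3.0239 + 2·33.9411 = 99.5336

L=99.534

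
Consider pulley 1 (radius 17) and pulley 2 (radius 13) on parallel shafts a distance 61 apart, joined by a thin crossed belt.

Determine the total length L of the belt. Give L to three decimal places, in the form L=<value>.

crossed belt: β = asin((r1+r2)/C) = asin(30/61) = 29.4592°
wrap1 = wrap2 = π + 2β = 238.9183°
tangent length = C·cosβ = 53.1131
L = (r1+r2)·wrap + 2·C·cosβ = 30·4.1699 + 2·53.1131 = 231.3235

L=231.324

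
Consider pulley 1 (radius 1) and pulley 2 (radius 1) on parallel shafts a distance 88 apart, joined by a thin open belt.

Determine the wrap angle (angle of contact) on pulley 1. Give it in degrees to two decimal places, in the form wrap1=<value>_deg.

open belt: β = asin((r2−r1)/C) = asin(0/88) = 0.0000°
wrap1 = π − 2β = 180.0000°
wrap2 = π + 2β = 180.0000°

wrap1=180.00_deg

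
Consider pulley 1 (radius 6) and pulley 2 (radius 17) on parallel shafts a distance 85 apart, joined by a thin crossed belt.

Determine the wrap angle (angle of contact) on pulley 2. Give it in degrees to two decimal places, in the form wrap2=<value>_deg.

crossed belt: β = asin((r1+r2)/C) = asin(23/85) = 15.6993°
wrap1 = wrap2 = π + 2β = 211.3985°

wrap2=211.40_deg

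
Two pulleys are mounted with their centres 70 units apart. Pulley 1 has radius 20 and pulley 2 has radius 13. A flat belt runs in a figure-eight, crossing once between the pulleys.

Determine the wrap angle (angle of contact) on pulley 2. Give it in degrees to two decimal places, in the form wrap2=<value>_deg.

wrap2=236.25_deg

crossed belt: β = asin((r1+r2)/C) = asin(33/70) = 28.1271°
wrap1 = wrap2 = π + 2β = 236.2541°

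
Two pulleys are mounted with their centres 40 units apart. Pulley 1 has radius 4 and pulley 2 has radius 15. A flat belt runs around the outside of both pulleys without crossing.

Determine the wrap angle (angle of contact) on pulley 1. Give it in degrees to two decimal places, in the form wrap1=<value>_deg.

open belt: β = asin((r2−r1)/C) = asin(11/40) = 15.9620°
wrap1 = π − 2β = 148.0760°
wrap2 = π + 2β = 211.9240°

wrap1=148.08_deg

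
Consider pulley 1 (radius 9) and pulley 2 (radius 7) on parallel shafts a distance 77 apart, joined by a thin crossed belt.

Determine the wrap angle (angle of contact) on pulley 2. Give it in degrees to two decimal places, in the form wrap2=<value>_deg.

crossed belt: β = asin((r1+r2)/C) = asin(16/77) = 11.9930°
wrap1 = wrap2 = π + 2β = 203.9860°

wrap2=203.99_deg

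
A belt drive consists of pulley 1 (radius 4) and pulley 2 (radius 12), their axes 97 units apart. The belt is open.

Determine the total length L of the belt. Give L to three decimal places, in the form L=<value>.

L=244.926

open belt: β = asin((r2−r1)/C) = asin(8/97) = 4.7308°
wrap1 = π − 2β = 170.5384°
wrap2 = π + 2β = 189.4616°
tangent length = C·cosβ = 96.6695
L = r1·wrap1 + r2·wrap2 + 2·C·cosβ = 4·2.9765 + 12·3.3067 + 2·96.6695 = 244.9257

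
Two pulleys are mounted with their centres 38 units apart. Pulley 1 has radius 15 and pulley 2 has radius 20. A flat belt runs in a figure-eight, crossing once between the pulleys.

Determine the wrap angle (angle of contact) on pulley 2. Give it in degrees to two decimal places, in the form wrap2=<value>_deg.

wrap2=314.16_deg

crossed belt: β = asin((r1+r2)/C) = asin(35/38) = 67.0805°
wrap1 = wrap2 = π + 2β = 314.1609°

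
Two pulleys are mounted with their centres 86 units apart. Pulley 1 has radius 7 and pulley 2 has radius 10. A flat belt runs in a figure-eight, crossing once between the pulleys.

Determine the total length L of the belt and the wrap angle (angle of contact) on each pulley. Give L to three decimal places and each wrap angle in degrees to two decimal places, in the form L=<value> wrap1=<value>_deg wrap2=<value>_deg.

crossed belt: β = asin((r1+r2)/C) = asin(17/86) = 11.4010°
wrap1 = wrap2 = π + 2β = 202.8020°
tangent length = C·cosβ = 84.3030
L = (r1+r2)·wrap + 2·C·cosβ = 17·3.5396 + 2·84.3030 = 228.7786

L=228.779 wrap1=202.80_deg wrap2=202.80_deg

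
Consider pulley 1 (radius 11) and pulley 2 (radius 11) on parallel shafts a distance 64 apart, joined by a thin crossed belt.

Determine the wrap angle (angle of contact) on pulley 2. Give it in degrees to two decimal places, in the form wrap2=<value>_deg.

crossed belt: β = asin((r1+r2)/C) = asin(22/64) = 20.1055°
wrap1 = wrap2 = π + 2β = 220.2110°

wrap2=220.21_deg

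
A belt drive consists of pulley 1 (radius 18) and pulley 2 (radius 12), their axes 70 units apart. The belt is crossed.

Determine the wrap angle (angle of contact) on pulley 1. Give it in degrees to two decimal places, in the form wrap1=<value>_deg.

crossed belt: β = asin((r1+r2)/C) = asin(30/70) = 25.3769°
wrap1 = wrap2 = π + 2β = 230.7539°

wrap1=230.75_deg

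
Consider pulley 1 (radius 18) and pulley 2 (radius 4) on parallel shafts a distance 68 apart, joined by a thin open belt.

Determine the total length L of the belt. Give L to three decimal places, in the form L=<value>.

L=208.008

open belt: β = asin((r2−r1)/C) = asin(-14/68) = -11.8812°
wrap1 = π − 2β = 203.7623°
wrap2 = π + 2β = 156.2377°
tangent length = C·cosβ = 66.5432
L = r1·wrap1 + r2·wrap2 + 2·C·cosβ = 18·3.5563 + 4·2.7269 + 2·66.5432 = 208.0077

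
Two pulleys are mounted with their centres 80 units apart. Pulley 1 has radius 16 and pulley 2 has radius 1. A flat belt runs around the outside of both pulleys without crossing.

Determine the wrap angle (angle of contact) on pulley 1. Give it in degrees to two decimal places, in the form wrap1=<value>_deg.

wrap1=201.61_deg

open belt: β = asin((r2−r1)/C) = asin(-15/80) = -10.8069°
wrap1 = π − 2β = 201.6138°
wrap2 = π + 2β = 158.3862°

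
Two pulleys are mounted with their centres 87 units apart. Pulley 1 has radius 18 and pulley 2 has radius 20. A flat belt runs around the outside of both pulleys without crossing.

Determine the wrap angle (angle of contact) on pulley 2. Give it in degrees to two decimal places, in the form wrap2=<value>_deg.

open belt: β = asin((r2−r1)/C) = asin(2/87) = 1.3173°
wrap1 = π − 2β = 177.3655°
wrap2 = π + 2β = 182.6345°

wrap2=182.63_deg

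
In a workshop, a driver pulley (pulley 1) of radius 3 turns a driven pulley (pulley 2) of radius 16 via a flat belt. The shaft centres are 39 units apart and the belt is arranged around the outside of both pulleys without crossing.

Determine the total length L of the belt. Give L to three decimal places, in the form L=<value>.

open belt: β = asin((r2−r1)/C) = asin(13/39) = 19.4712°
wrap1 = π − 2β = 141.0576°
wrap2 = π + 2β = 218.9424°
tangent length = C·cosβ = 36.7696
L = r1·wrap1 + r2·wrap2 + 2·C·cosβ = 3·2.4619 + 16·3.8213 + 2·36.7696 = 142.0651

L=142.065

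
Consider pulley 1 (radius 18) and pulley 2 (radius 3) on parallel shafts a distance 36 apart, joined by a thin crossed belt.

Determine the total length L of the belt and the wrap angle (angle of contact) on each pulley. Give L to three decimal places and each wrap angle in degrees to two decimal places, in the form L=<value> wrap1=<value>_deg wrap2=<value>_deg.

crossed belt: β = asin((r1+r2)/C) = asin(21/36) = 35.6853°
wrap1 = wrap2 = π + 2β = 251.3707°
tangent length = C·cosβ = 29.2404
L = (r1+r2)·wrap + 2·C·cosβ = 21·4.3872 + 2·29.2404 = 150.6129

L=150.613 wrap1=251.37_deg wrap2=251.37_deg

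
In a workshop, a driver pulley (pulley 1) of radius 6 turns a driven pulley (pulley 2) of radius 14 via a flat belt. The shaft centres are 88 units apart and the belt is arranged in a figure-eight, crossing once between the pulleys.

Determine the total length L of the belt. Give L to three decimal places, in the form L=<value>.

L=243.397

crossed belt: β = asin((r1+r2)/C) = asin(20/88) = 13.1366°
wrap1 = wrap2 = π + 2β = 206.2731°
tangent length = C·cosβ = 85.6971
L = (r1+r2)·wrap + 2·C·cosβ = 20·3.6001 + 2·85.6971 = 243.3972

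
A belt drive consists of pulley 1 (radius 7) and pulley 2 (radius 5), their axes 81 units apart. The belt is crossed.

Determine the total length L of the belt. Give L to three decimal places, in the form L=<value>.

crossed belt: β = asin((r1+r2)/C) = asin(12/81) = 8.5196°
wrap1 = wrap2 = π + 2β = 197.0392°
tangent length = C·cosβ = 80.1062
L = (r1+r2)·wrap + 2·C·cosβ = 12·3.4390 + 2·80.1062 = 201.4802

L=201.480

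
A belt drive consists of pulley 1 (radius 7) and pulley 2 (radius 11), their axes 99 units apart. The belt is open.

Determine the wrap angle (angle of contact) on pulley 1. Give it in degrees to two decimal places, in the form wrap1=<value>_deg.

wrap1=175.37_deg

open belt: β = asin((r2−r1)/C) = asin(4/99) = 2.3156°
wrap1 = π − 2β = 175.3688°
wrap2 = π + 2β = 184.6312°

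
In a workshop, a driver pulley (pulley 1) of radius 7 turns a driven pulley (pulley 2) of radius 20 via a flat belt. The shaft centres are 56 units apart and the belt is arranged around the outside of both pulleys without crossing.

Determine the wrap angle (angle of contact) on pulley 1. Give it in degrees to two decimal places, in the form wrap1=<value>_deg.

open belt: β = asin((r2−r1)/C) = asin(13/56) = 13.4233°
wrap1 = π − 2β = 153.1535°
wrap2 = π + 2β = 206.8465°

wrap1=153.15_deg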